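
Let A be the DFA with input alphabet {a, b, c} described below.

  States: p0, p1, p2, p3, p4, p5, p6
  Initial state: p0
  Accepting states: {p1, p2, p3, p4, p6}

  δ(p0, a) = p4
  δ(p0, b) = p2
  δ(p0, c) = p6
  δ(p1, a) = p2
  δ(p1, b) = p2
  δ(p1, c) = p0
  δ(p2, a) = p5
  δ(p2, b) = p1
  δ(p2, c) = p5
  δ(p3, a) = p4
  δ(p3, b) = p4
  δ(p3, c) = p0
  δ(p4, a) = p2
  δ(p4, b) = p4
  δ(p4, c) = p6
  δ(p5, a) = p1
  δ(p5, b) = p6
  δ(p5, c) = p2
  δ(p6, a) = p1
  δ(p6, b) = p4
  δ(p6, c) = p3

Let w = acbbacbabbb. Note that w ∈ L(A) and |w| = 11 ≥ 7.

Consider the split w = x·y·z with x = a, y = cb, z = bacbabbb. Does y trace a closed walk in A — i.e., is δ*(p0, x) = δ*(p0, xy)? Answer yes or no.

yes

Run of A on the first 3 characters of w = a c b:
  step 0: p0  (start)
  step 1: p4  (read a: p0→p4)
  step 2: p6  (read c: p4→p6)
  step 3: p4  (read b: p6→p4)

After x (step 1): p4. After xy (step 3): p4.
They match, so y = cb drives A around a cycle from p4 back to itself; pumping y any number of times keeps A in p4 before reading z, and xyⁱz ∈ L(A) for every i ≥ 0.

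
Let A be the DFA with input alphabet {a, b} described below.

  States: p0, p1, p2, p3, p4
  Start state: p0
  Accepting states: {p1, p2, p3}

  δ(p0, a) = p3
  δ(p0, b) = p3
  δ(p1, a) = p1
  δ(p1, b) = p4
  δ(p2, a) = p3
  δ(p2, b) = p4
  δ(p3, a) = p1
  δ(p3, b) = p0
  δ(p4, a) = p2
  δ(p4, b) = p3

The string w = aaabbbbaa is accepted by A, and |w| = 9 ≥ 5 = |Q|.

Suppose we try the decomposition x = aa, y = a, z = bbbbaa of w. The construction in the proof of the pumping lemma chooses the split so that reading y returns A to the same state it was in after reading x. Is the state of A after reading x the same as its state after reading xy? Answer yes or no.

State sequence: p0 -a-> p3 -a-> p1 -a-> p1

After x (step 2): p1. After xy (step 3): p1.
They match, so y = a drives A around a cycle from p1 back to itself; pumping y any number of times keeps A in p1 before reading z, and xyⁱz ∈ L(A) for every i ≥ 0.

yes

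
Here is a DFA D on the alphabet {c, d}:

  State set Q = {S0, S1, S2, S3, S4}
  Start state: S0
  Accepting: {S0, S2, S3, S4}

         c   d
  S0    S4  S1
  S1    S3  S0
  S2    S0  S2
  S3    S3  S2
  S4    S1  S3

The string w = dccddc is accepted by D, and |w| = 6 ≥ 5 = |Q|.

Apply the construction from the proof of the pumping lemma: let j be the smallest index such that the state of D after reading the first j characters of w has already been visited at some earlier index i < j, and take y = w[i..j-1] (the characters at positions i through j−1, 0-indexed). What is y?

Run of D on w = d c c d d c:
  step 0: S0  (start)
  step 1: S1  (read d: S0→S1)
  step 2: S3  (read c: S1→S3)
  step 3: S3  (read c: S3→S3)   ← first repeat (S3 seen earlier)
  step 4: S2  (read d: S3→S2)
  step 5: S2  (read d: S2→S2)
  step 6: S0  (read c: S2→S0)

So i = 2, j = 3, giving x = w[0:2] = dc, y = w[2:3] = c, z = w[3:6] = ddc.
Check: |xy| = 3 ≤ 5 and |y| = 1 ≥ 1. Reading y takes D from S3 back to S3, so every xyⁱz is accepted.

c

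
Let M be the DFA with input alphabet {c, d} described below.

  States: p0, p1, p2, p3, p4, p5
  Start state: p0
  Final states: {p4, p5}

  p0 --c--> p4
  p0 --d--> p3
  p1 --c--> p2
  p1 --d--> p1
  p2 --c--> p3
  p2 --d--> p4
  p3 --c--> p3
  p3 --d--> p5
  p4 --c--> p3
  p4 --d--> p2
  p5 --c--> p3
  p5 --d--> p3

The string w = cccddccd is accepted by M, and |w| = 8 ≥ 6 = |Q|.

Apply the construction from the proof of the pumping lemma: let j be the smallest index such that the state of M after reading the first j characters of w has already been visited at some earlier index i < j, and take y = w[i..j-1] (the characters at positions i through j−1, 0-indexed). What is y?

State sequence: p0 -c-> p4 -c-> p3 -c-> p3 -d-> p5 -d-> p3 -c-> p3 -c-> p3 -d-> p5
First repeat at step 3: p3 was already visited.

So i = 2, j = 3, giving x = w[0:2] = cc, y = w[2:3] = c, z = w[3:8] = ddccd.
Check: |xy| = 3 ≤ 6 and |y| = 1 ≥ 1. Reading y takes M from p3 back to p3, so every xyⁱz is accepted.
Pumping length from the standard proof: p = 6 (the number of states). The repeated state found above gives |xy| = j ≤ 6 and |y| = j − i ≥ 1.

c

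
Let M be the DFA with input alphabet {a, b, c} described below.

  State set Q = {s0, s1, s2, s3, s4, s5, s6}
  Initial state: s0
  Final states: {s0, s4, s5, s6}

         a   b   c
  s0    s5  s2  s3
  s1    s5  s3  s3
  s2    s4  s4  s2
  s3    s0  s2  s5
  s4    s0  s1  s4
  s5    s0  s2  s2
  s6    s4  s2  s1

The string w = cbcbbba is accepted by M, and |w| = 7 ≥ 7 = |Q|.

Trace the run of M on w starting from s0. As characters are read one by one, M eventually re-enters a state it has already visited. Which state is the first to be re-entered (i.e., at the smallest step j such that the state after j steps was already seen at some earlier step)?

Run of M on w = c b c b b b a:
  step 0: s0  (start)
  step 1: s3  (read c: s0→s3)
  step 2: s2  (read b: s3→s2)
  step 3: s2  (read c: s2→s2)   ← first repeat (s2 seen earlier)
  step 4: s4  (read b: s2→s4)
  step 5: s1  (read b: s4→s1)
  step 6: s3  (read b: s1→s3)
  step 7: s0  (read a: s3→s0)

The earliest repeat is at step j = 3: M is in s2, which it already visited at step i = 2.

s2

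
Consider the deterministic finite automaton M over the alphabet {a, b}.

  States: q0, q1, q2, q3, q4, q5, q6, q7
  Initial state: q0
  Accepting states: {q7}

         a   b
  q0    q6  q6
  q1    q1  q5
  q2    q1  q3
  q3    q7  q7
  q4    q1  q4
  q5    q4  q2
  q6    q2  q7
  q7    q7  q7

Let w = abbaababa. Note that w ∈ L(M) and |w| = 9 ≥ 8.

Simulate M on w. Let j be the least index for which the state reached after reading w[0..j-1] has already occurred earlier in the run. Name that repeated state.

Run of M on w = a b b a a b a b a:
  step 0: q0  (start)
  step 1: q6  (read a: q0→q6)
  step 2: q7  (read b: q6→q7)
  step 3: q7  (read b: q7→q7)   ← first repeat (q7 seen earlier)
  step 4: q7  (read a: q7→q7)
  step 5: q7  (read a: q7→q7)
  step 6: q7  (read b: q7→q7)
  step 7: q7  (read a: q7→q7)
  step 8: q7  (read b: q7→q7)
  step 9: q7  (read a: q7→q7)

The earliest repeat is at step j = 3: M is in q7, which it already visited at step i = 2.
Pumping length from the standard proof: p = 8 (the number of states). The repeated state found above gives |xy| = j ≤ 8 and |y| = j − i ≥ 1.

q7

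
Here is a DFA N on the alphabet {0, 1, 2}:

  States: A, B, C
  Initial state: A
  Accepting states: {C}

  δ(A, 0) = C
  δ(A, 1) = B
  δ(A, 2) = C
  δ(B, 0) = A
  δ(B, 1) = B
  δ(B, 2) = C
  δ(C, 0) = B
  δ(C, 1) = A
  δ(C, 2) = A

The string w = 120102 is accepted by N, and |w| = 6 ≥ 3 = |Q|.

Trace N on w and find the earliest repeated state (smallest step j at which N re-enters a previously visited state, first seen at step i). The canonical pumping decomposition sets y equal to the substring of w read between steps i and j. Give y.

20

State sequence: A -1-> B -2-> C -0-> B -1-> B -0-> A -2-> C
First repeat at step 3: B was already visited.

So i = 1, j = 3, giving x = w[0:1] = 1, y = w[1:3] = 20, z = w[3:6] = 102.
Check: |xy| = 3 ≤ 3 and |y| = 2 ≥ 1. Reading y takes N from B back to B, so every xyⁱz is accepted.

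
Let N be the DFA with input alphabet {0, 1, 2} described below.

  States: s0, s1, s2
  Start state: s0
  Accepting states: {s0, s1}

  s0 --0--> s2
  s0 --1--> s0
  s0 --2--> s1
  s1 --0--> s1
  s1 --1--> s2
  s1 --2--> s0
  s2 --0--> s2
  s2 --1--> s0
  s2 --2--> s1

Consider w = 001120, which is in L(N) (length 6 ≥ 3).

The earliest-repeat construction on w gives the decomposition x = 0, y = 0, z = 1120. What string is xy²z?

0001120

xy^2z = 0·0·0·1120 = 0001120.
Reading y = 0 takes N from s2 back to s2, so after x·y·y the machine is still in s2, and z then leads to the accepting state s1. Hence 0001120 ∈ L(N).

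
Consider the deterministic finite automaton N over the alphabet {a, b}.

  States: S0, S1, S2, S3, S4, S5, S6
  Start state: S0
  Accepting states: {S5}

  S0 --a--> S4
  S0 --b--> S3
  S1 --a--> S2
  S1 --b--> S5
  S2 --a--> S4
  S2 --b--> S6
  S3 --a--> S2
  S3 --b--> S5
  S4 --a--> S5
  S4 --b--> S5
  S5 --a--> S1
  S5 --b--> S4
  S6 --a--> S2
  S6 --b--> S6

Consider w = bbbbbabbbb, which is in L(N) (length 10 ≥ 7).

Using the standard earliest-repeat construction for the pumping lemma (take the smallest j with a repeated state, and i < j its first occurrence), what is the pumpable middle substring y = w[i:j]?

Run of N on w = b b b b b a b b b b:
  step 0: S0  (start)
  step 1: S3  (read b: S0→S3)
  step 2: S5  (read b: S3→S5)
  step 3: S4  (read b: S5→S4)
  step 4: S5  (read b: S4→S5)   ← first repeat (S5 seen earlier)
  step 5: S4  (read b: S5→S4)
  step 6: S5  (read a: S4→S5)
  step 7: S4  (read b: S5→S4)
  step 8: S5  (read b: S4→S5)
  step 9: S4  (read b: S5→S4)
  step 10: S5  (read b: S4→S5)

So i = 2, j = 4, giving x = w[0:2] = bb, y = w[2:4] = bb, z = w[4:10] = babbbb.
Check: |xy| = 4 ≤ 7 and |y| = 2 ≥ 1. Reading y takes N from S5 back to S5, so every xyⁱz is accepted.

bb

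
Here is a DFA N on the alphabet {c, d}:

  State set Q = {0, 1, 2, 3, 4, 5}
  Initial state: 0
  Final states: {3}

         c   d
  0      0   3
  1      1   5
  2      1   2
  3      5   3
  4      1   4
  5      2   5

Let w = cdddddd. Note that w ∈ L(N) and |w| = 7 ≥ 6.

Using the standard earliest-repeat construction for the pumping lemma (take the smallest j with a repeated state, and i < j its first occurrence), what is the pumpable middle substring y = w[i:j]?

Run of N on w = c d d d d d d:
  step 0: 0  (start)
  step 1: 0  (read c: 0→0)   ← first repeat (0 seen earlier)
  step 2: 3  (read d: 0→3)
  step 3: 3  (read d: 3→3)
  step 4: 3  (read d: 3→3)
  step 5: 3  (read d: 3→3)
  step 6: 3  (read d: 3→3)
  step 7: 3  (read d: 3→3)

So i = 0, j = 1, giving x = w[0:0] = ε, y = w[0:1] = c, z = w[1:7] = dddddd.
Check: |xy| = 1 ≤ 6 and |y| = 1 ≥ 1. Reading y takes N from 0 back to 0, so every xyⁱz is accepted.

c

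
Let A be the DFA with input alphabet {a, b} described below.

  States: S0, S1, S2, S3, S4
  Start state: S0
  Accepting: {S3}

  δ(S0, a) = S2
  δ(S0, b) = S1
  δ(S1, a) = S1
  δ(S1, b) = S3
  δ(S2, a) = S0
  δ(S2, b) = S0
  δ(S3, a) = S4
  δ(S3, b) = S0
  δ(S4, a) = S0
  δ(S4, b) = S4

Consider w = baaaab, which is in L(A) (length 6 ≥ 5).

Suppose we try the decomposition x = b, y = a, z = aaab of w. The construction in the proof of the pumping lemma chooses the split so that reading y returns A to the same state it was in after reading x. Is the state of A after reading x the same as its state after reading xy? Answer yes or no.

State sequence: S0 -b-> S1 -a-> S1

After x (step 1): S1. After xy (step 2): S1.
They match, so y = a drives A around a cycle from S1 back to itself; pumping y any number of times keeps A in S1 before reading z, and xyⁱz ∈ L(A) for every i ≥ 0.

yes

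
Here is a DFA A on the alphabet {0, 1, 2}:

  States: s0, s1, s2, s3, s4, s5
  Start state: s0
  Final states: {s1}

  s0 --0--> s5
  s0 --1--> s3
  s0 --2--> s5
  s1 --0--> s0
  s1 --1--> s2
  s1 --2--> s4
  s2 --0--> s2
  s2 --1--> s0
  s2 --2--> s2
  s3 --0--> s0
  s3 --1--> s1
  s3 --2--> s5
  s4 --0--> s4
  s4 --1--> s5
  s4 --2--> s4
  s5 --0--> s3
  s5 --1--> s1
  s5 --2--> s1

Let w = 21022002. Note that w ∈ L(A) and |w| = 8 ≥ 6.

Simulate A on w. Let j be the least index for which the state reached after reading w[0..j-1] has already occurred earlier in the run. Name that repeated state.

Run of A on w = 2 1 0 2 2 0 0 2:
  step 0: s0  (start)
  step 1: s5  (read 2: s0→s5)
  step 2: s1  (read 1: s5→s1)
  step 3: s0  (read 0: s1→s0)   ← first repeat (s0 seen earlier)
  step 4: s5  (read 2: s0→s5)
  step 5: s1  (read 2: s5→s1)
  step 6: s0  (read 0: s1→s0)
  step 7: s5  (read 0: s0→s5)
  step 8: s1  (read 2: s5→s1)

The earliest repeat is at step j = 3: A is in s0, which it already visited at step i = 0.

s0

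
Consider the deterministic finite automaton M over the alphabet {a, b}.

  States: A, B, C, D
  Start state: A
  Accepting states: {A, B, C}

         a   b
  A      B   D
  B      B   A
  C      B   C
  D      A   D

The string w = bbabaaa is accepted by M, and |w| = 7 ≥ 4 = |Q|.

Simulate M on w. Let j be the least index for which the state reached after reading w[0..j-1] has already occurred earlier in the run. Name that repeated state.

D

State sequence: A -b-> D -b-> D -a-> A -b-> D -a-> A -a-> B -a-> B
First repeat at step 2: D was already visited.

The earliest repeat is at step j = 2: M is in D, which it already visited at step i = 1.
Since M has 4 states, any run of length ≥ 4 visits 4+1 states, so by pigeonhole some state repeats within the first 4 steps — that repeat gives the pumpable loop.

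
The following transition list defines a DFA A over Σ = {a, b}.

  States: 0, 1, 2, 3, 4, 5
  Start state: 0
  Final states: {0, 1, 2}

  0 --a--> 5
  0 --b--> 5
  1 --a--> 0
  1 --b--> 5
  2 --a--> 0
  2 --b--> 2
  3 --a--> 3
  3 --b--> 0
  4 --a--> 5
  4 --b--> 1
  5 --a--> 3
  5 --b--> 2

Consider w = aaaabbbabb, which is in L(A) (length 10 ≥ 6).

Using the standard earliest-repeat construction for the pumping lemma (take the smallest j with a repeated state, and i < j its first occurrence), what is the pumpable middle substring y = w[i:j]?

a

Run of A on w = a a a a b b b a b b:
  step 0: 0  (start)
  step 1: 5  (read a: 0→5)
  step 2: 3  (read a: 5→3)
  step 3: 3  (read a: 3→3)   ← first repeat (3 seen earlier)
  step 4: 3  (read a: 3→3)
  step 5: 0  (read b: 3→0)
  step 6: 5  (read b: 0→5)
  step 7: 2  (read b: 5→2)
  step 8: 0  (read a: 2→0)
  step 9: 5  (read b: 0→5)
  step 10: 2  (read b: 5→2)

So i = 2, j = 3, giving x = w[0:2] = aa, y = w[2:3] = a, z = w[3:10] = abbbabb.
Check: |xy| = 3 ≤ 6 and |y| = 1 ≥ 1. Reading y takes A from 3 back to 3, so every xyⁱz is accepted.
The DFA has 6 states, so the proof of the pumping lemma guarantees a repeated state among the first 6+1 visited; the segment between the two visits is the pumpable y.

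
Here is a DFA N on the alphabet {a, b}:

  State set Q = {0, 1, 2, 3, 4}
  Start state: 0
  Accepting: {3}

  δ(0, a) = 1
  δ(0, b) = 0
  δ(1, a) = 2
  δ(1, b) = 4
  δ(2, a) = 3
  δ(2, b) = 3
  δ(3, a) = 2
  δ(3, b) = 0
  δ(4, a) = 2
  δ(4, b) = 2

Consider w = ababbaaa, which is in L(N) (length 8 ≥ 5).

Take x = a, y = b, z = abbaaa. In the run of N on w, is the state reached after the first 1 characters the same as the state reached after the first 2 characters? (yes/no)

State sequence: 0 -a-> 1 -b-> 4

After x (step 1): 1. After xy (step 2): 4.
They differ (1 ≠ 4), so y is not a cycle from the state after x; this split is not the one the pumping-lemma construction produces, and pumping y need not keep the string in L(N).

no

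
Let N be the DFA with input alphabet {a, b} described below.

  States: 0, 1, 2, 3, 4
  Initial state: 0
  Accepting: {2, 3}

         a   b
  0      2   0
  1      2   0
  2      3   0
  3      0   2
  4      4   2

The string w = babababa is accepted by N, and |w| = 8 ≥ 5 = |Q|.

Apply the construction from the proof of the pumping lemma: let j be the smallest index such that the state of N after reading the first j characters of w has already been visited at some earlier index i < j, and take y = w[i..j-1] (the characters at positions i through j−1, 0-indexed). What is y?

State sequence: 0 -b-> 0 -a-> 2 -b-> 0 -a-> 2 -b-> 0 -a-> 2 -b-> 0 -a-> 2
First repeat at step 1: 0 was already visited.

So i = 0, j = 1, giving x = w[0:0] = ε, y = w[0:1] = b, z = w[1:8] = abababa.
Check: |xy| = 1 ≤ 5 and |y| = 1 ≥ 1. Reading y takes N from 0 back to 0, so every xyⁱz is accepted.
The DFA has 5 states, so the proof of the pumping lemma guarantees a repeated state among the first 5+1 visited; the segment between the two visits is the pumpable y.

b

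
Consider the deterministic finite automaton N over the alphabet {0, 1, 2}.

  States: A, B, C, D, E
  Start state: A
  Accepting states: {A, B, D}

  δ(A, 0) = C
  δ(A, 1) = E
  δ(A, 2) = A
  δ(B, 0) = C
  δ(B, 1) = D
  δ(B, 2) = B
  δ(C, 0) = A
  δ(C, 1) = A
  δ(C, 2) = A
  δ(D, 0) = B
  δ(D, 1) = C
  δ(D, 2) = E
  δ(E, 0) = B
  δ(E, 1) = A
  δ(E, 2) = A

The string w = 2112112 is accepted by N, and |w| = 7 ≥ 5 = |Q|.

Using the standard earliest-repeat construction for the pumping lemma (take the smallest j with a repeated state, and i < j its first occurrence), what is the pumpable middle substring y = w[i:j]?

2

Run of N on w = 2 1 1 2 1 1 2:
  step 0: A  (start)
  step 1: A  (read 2: A→A)   ← first repeat (A seen earlier)
  step 2: E  (read 1: A→E)
  step 3: A  (read 1: E→A)
  step 4: A  (read 2: A→A)
  step 5: E  (read 1: A→E)
  step 6: A  (read 1: E→A)
  step 7: A  (read 2: A→A)

So i = 0, j = 1, giving x = w[0:0] = ε, y = w[0:1] = 2, z = w[1:7] = 112112.
Check: |xy| = 1 ≤ 5 and |y| = 1 ≥ 1. Reading y takes N from A back to A, so every xyⁱz is accepted.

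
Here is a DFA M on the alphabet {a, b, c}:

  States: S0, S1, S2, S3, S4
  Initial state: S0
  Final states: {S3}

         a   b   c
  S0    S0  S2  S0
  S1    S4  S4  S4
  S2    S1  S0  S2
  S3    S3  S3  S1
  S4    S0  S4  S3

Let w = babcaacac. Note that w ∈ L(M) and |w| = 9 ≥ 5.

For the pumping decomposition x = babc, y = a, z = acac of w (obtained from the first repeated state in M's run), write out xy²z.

babcaaacac

xy^2z = babc·a·a·acac = babcaaacac.
Reading y = a takes M from S3 back to S3, so after x·y·y the machine is still in S3, and z then leads to the accepting state S3. Hence babcaaacac ∈ L(M).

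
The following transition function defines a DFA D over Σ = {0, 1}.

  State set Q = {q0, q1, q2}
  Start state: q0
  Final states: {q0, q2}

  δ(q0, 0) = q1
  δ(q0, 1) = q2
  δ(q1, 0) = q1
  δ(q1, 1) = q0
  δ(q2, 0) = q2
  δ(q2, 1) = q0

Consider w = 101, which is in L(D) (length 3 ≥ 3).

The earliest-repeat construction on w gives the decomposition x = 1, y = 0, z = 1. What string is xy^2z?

xy^2z = 1·0·0·1 = 1001.
Reading y = 0 takes D from q2 back to q2, so after x·y·y the machine is still in q2, and z then leads to the accepting state q0. Hence 1001 ∈ L(D).

1001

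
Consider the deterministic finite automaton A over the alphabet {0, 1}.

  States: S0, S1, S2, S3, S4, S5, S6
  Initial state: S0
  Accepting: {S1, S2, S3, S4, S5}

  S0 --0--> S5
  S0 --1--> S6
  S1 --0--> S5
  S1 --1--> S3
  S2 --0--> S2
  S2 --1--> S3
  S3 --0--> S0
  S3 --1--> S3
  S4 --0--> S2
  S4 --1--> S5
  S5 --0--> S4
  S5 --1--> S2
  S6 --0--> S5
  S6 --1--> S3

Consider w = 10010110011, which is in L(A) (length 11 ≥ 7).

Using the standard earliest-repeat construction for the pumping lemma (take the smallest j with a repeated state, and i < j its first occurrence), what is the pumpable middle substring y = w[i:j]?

Run of A on w = 1 0 0 1 0 1 1 0 0 1 1:
  step 0: S0  (start)
  step 1: S6  (read 1: S0→S6)
  step 2: S5  (read 0: S6→S5)
  step 3: S4  (read 0: S5→S4)
  step 4: S5  (read 1: S4→S5)   ← first repeat (S5 seen earlier)
  step 5: S4  (read 0: S5→S4)
  step 6: S5  (read 1: S4→S5)
  step 7: S2  (read 1: S5→S2)
  step 8: S2  (read 0: S2→S2)
  step 9: S2  (read 0: S2→S2)
  step 10: S3  (read 1: S2→S3)
  step 11: S3  (read 1: S3→S3)

So i = 2, j = 4, giving x = w[0:2] = 10, y = w[2:4] = 01, z = w[4:11] = 0110011.
Check: |xy| = 4 ≤ 7 and |y| = 2 ≥ 1. Reading y takes A from S5 back to S5, so every xyⁱz is accepted.
Since A has 7 states, any run of length ≥ 7 visits 7+1 states, so by pigeonhole some state repeats within the first 7 steps — that repeat gives the pumpable loop.

01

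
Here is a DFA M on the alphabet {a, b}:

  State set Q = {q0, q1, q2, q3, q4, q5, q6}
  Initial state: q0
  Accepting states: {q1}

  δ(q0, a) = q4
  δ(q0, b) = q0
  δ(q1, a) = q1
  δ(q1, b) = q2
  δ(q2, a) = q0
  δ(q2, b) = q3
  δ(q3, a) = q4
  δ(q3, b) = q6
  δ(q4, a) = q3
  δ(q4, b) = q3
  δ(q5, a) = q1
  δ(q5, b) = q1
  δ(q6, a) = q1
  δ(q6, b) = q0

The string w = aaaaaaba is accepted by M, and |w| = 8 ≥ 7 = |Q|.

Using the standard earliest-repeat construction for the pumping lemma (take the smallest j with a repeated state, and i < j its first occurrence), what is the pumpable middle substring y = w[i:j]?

aa

State sequence: q0 -a-> q4 -a-> q3 -a-> q4 -a-> q3 -a-> q4 -a-> q3 -b-> q6 -a-> q1
First repeat at step 3: q4 was already visited.

So i = 1, j = 3, giving x = w[0:1] = a, y = w[1:3] = aa, z = w[3:8] = aaaba.
Check: |xy| = 3 ≤ 7 and |y| = 2 ≥ 1. Reading y takes M from q4 back to q4, so every xyⁱz is accepted.
Since M has 7 states, any run of length ≥ 7 visits 7+1 states, so by pigeonhole some state repeats within the first 7 steps — that repeat gives the pumpable loop.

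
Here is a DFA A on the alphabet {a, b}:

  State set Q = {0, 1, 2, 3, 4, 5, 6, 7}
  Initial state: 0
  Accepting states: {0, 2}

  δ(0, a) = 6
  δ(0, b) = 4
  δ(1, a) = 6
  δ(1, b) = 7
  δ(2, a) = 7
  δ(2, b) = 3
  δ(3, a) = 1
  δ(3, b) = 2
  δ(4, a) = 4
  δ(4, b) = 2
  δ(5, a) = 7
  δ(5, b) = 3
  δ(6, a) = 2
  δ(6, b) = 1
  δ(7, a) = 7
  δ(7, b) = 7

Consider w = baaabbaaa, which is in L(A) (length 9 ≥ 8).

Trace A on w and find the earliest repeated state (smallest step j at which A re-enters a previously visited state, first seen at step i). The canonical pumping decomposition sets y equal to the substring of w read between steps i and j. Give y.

a

State sequence: 0 -b-> 4 -a-> 4 -a-> 4 -a-> 4 -b-> 2 -b-> 3 -a-> 1 -a-> 6 -a-> 2
First repeat at step 2: 4 was already visited.

So i = 1, j = 2, giving x = w[0:1] = b, y = w[1:2] = a, z = w[2:9] = aabbaaa.
Check: |xy| = 2 ≤ 8 and |y| = 1 ≥ 1. Reading y takes A from 4 back to 4, so every xyⁱz is accepted.
Since A has 8 states, any run of length ≥ 8 visits 8+1 states, so by pigeonhole some state repeats within the first 8 steps — that repeat gives the pumpable loop.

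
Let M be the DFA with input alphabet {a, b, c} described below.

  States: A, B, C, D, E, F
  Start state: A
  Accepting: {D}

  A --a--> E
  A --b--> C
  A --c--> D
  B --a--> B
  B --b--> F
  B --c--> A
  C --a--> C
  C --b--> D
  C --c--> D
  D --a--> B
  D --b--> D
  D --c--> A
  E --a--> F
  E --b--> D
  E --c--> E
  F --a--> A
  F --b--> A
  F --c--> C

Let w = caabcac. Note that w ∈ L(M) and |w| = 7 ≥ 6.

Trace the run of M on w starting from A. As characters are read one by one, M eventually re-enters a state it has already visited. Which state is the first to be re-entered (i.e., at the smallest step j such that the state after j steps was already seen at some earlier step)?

B

Run of M on w = c a a b c a c:
  step 0: A  (start)
  step 1: D  (read c: A→D)
  step 2: B  (read a: D→B)
  step 3: B  (read a: B→B)   ← first repeat (B seen earlier)
  step 4: F  (read b: B→F)
  step 5: C  (read c: F→C)
  step 6: C  (read a: C→C)
  step 7: D  (read c: C→D)

The earliest repeat is at step j = 3: M is in B, which it already visited at step i = 2.
Pumping length from the standard proof: p = 6 (the number of states). The repeated state found above gives |xy| = j ≤ 6 and |y| = j − i ≥ 1.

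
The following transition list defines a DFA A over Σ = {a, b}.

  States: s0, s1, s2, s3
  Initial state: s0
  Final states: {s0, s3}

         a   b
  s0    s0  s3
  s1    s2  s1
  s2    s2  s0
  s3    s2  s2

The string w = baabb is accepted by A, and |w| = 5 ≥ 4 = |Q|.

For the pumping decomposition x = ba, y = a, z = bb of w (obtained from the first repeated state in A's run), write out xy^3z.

baaaabb

xy^3z = ba·a·a·a·bb = baaaabb.
Reading y = a takes A from s2 back to s2, so after x·y·y·y the machine is still in s2, and z then leads to the accepting state s3. Hence baaaabb ∈ L(A).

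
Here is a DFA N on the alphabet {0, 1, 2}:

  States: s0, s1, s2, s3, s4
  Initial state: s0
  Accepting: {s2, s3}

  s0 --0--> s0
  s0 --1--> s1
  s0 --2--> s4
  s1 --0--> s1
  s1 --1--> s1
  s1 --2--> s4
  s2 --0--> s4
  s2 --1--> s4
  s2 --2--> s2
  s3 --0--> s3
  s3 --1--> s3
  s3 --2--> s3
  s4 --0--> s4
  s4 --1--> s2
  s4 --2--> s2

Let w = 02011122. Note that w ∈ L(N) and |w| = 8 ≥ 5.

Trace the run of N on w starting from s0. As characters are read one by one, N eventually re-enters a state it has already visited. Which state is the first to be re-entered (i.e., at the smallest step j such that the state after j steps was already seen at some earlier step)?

s0

Run of N on w = 0 2 0 1 1 1 2 2:
  step 0: s0  (start)
  step 1: s0  (read 0: s0→s0)   ← first repeat (s0 seen earlier)
  step 2: s4  (read 2: s0→s4)
  step 3: s4  (read 0: s4→s4)
  step 4: s2  (read 1: s4→s2)
  step 5: s4  (read 1: s2→s4)
  step 6: s2  (read 1: s4→s2)
  step 7: s2  (read 2: s2→s2)
  step 8: s2  (read 2: s2→s2)

The earliest repeat is at step j = 1: N is in s0, which it already visited at step i = 0.
Since N has 5 states, any run of length ≥ 5 visits 5+1 states, so by pigeonhole some state repeats within the first 5 steps — that repeat gives the pumpable loop.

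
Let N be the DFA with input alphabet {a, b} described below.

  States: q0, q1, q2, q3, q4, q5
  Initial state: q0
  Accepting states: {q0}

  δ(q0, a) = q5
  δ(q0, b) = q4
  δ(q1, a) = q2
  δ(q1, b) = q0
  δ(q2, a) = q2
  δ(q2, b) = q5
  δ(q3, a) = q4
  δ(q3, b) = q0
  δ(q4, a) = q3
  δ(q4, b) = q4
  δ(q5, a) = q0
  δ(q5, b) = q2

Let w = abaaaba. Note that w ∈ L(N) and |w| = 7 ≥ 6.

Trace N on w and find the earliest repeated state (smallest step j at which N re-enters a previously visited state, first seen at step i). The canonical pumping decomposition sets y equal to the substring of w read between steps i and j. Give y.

a

Run of N on w = a b a a a b a:
  step 0: q0  (start)
  step 1: q5  (read a: q0→q5)
  step 2: q2  (read b: q5→q2)
  step 3: q2  (read a: q2→q2)   ← first repeat (q2 seen earlier)
  step 4: q2  (read a: q2→q2)
  step 5: q2  (read a: q2→q2)
  step 6: q5  (read b: q2→q5)
  step 7: q0  (read a: q5→q0)

So i = 2, j = 3, giving x = w[0:2] = ab, y = w[2:3] = a, z = w[3:7] = aaba.
Check: |xy| = 3 ≤ 6 and |y| = 1 ≥ 1. Reading y takes N from q2 back to q2, so every xyⁱz is accepted.
The DFA has 6 states, so the proof of the pumping lemma guarantees a repeated state among the first 6+1 visited; the segment between the two visits is the pumpable y.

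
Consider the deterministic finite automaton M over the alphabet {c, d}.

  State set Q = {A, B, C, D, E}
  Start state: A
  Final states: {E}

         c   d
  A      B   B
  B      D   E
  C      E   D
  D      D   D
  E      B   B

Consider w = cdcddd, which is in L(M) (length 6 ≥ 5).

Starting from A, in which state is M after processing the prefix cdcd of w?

E

State sequence: A -c-> B -d-> E -c-> B -d-> E

After reading 4 characters, M is in state E.
(This kind of state-tracing is the core of the pumping-lemma construction: with 5 states, pigeonhole forces a repeat within the first 5 steps.)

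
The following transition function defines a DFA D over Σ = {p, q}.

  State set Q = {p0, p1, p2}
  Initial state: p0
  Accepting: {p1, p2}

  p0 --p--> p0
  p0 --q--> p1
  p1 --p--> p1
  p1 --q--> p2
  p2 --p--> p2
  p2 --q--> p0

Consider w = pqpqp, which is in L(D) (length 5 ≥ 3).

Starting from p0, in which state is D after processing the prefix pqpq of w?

Run of D on the first 4 characters of w = p q p q:
  step 0: p0  (start)
  step 1: p0  (read p: p0→p0)
  step 2: p1  (read q: p0→p1)
  step 3: p1  (read p: p1→p1)
  step 4: p2  (read q: p1→p2)

After reading 4 characters, D is in state p2.

p2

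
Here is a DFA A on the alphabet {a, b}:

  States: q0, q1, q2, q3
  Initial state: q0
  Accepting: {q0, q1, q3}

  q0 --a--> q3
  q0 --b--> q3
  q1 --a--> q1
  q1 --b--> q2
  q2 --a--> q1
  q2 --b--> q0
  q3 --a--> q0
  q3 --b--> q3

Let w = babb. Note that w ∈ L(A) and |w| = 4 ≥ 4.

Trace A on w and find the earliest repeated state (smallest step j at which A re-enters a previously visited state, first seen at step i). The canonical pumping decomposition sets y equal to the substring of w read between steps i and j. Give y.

ba

Run of A on w = b a b b:
  step 0: q0  (start)
  step 1: q3  (read b: q0→q3)
  step 2: q0  (read a: q3→q0)   ← first repeat (q0 seen earlier)
  step 3: q3  (read b: q0→q3)
  step 4: q3  (read b: q3→q3)

So i = 0, j = 2, giving x = w[0:0] = ε, y = w[0:2] = ba, z = w[2:4] = bb.
Check: |xy| = 2 ≤ 4 and |y| = 2 ≥ 1. Reading y takes A from q0 back to q0, so every xyⁱz is accepted.
Pumping length from the standard proof: p = 4 (the number of states). The repeated state found above gives |xy| = j ≤ 4 and |y| = j − i ≥ 1.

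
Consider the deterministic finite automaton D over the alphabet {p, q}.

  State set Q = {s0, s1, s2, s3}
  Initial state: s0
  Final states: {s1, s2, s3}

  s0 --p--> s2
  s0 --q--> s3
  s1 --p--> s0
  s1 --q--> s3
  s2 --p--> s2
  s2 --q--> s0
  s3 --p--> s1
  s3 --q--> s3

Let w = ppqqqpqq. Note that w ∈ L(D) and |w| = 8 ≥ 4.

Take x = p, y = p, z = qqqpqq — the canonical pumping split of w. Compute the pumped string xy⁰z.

xy⁰z = xz = p·qqqpqq = pqqqpqq.
Reading y = p takes D from s2 back to s2, so after x the machine is still in s2, and z then leads to the accepting state s3. Hence pqqqpqq ∈ L(D).

pqqqpqq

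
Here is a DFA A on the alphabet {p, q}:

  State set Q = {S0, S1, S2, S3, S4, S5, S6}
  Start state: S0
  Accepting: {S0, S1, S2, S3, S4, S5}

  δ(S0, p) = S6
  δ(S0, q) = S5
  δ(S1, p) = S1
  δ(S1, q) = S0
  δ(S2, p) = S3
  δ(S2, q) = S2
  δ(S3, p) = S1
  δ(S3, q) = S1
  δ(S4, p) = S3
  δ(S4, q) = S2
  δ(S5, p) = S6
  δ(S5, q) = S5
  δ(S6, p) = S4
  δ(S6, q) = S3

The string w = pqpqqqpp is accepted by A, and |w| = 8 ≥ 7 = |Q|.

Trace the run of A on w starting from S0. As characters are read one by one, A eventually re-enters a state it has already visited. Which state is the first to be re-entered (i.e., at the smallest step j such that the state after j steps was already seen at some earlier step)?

Run of A on w = p q p q q q p p:
  step 0: S0  (start)
  step 1: S6  (read p: S0→S6)
  step 2: S3  (read q: S6→S3)
  step 3: S1  (read p: S3→S1)
  step 4: S0  (read q: S1→S0)   ← first repeat (S0 seen earlier)
  step 5: S5  (read q: S0→S5)
  step 6: S5  (read q: S5→S5)
  step 7: S6  (read p: S5→S6)
  step 8: S4  (read p: S6→S4)

The earliest repeat is at step j = 4: A is in S0, which it already visited at step i = 0.
Since A has 7 states, any run of length ≥ 7 visits 7+1 states, so by pigeonhole some state repeats within the first 7 steps — that repeat gives the pumpable loop.

S0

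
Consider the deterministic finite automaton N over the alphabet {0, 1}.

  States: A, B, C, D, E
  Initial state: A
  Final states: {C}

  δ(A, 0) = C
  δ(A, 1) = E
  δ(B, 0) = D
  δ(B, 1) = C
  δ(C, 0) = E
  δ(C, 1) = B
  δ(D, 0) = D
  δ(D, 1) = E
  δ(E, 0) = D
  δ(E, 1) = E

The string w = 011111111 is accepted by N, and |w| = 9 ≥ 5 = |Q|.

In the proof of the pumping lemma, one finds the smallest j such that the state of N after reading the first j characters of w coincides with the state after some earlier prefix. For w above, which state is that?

C

Run of N on w = 0 1 1 1 1 1 1 1 1:
  step 0: A  (start)
  step 1: C  (read 0: A→C)
  step 2: B  (read 1: C→B)
  step 3: C  (read 1: B→C)   ← first repeat (C seen earlier)
  step 4: B  (read 1: C→B)
  step 5: C  (read 1: B→C)
  step 6: B  (read 1: C→B)
  step 7: C  (read 1: B→C)
  step 8: B  (read 1: C→B)
  step 9: C  (read 1: B→C)

The earliest repeat is at step j = 3: N is in C, which it already visited at step i = 1.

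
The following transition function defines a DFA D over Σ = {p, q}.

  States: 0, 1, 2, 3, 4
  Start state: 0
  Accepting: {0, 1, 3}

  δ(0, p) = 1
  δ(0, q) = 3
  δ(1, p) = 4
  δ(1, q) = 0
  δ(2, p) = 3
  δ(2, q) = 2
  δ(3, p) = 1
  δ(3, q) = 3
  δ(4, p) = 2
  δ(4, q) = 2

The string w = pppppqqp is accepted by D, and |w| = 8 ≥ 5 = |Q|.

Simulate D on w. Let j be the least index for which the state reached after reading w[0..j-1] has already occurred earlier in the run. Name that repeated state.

Run of D on w = p p p p p q q p:
  step 0: 0  (start)
  step 1: 1  (read p: 0→1)
  step 2: 4  (read p: 1→4)
  step 3: 2  (read p: 4→2)
  step 4: 3  (read p: 2→3)
  step 5: 1  (read p: 3→1)   ← first repeat (1 seen earlier)
  step 6: 0  (read q: 1→0)
  step 7: 3  (read q: 0→3)
  step 8: 1  (read p: 3→1)

The earliest repeat is at step j = 5: D is in 1, which it already visited at step i = 1.

1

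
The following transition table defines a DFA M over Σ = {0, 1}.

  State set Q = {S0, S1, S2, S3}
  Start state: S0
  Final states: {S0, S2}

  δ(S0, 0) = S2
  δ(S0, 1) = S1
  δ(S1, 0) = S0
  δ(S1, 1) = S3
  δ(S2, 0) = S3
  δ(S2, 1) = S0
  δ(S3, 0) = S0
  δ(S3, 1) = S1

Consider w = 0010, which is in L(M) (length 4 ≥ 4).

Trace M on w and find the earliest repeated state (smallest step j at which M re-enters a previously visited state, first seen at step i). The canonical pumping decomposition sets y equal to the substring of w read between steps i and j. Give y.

Run of M on w = 0 0 1 0:
  step 0: S0  (start)
  step 1: S2  (read 0: S0→S2)
  step 2: S3  (read 0: S2→S3)
  step 3: S1  (read 1: S3→S1)
  step 4: S0  (read 0: S1→S0)   ← first repeat (S0 seen earlier)

So i = 0, j = 4, giving x = w[0:0] = ε, y = w[0:4] = 0010, z = w[4:4] = ε.
Check: |xy| = 4 ≤ 4 and |y| = 4 ≥ 1. Reading y takes M from S0 back to S0, so every xyⁱz is accepted.
The DFA has 4 states, so the proof of the pumping lemma guarantees a repeated state among the first 4+1 visited; the segment between the two visits is the pumpable y.

0010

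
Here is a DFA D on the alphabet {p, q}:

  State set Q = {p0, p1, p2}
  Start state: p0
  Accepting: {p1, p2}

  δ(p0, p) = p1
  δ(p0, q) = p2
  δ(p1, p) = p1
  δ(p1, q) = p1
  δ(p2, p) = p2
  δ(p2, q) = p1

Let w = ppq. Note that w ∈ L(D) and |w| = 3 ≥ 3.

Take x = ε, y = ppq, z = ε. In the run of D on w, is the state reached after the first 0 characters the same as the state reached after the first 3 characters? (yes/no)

no

Run of D on the first 3 characters of w = p p q:
  step 0: p0  (start)
  step 1: p1  (read p: p0→p1)
  step 2: p1  (read p: p1→p1)
  step 3: p1  (read q: p1→p1)

After x (step 0): p0. After xy (step 3): p1.
They differ (p0 ≠ p1), so y is not a cycle from the state after x; this split is not the one the pumping-lemma construction produces, and pumping y need not keep the string in L(D).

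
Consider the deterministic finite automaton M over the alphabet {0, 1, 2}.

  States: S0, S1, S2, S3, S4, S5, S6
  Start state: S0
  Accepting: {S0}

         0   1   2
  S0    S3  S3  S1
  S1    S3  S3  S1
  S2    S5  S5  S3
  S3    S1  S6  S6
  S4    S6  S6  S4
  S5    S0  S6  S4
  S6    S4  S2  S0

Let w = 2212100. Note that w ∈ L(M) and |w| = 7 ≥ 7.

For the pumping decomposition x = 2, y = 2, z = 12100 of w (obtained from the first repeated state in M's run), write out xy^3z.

xy^3z = 2·2·2·2·12100 = 222212100.
Reading y = 2 takes M from S1 back to S1, so after x·y·y·y the machine is still in S1, and z then leads to the accepting state S0. Hence 222212100 ∈ L(M).

222212100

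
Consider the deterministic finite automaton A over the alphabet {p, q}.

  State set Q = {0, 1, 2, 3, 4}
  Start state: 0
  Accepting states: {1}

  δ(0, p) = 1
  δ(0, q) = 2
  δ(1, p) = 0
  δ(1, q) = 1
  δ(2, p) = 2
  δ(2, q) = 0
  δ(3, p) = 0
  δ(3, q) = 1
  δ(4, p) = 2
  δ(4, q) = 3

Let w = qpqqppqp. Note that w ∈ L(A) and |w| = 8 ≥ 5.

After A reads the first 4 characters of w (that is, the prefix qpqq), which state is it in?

State sequence: 0 -q-> 2 -p-> 2 -q-> 0 -q-> 2

After reading 4 characters, A is in state 2.

2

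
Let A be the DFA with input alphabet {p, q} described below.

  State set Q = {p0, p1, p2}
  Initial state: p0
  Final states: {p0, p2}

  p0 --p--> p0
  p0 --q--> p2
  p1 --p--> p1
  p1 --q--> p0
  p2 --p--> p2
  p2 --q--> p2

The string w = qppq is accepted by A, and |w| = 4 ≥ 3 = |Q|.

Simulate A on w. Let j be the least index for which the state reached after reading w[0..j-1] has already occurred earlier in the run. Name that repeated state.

State sequence: p0 -q-> p2 -p-> p2 -p-> p2 -q-> p2
First repeat at step 2: p2 was already visited.

The earliest repeat is at step j = 2: A is in p2, which it already visited at step i = 1.
Since A has 3 states, any run of length ≥ 3 visits 3+1 states, so by pigeonhole some state repeats within the first 3 steps — that repeat gives the pumpable loop.

p2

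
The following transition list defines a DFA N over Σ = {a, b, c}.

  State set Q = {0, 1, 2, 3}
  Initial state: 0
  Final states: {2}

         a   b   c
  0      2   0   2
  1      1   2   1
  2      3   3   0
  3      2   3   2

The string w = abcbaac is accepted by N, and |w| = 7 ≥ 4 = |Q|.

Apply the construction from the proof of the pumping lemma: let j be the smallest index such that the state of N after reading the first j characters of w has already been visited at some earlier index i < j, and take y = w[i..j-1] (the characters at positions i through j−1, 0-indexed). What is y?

State sequence: 0 -a-> 2 -b-> 3 -c-> 2 -b-> 3 -a-> 2 -a-> 3 -c-> 2
First repeat at step 3: 2 was already visited.

So i = 1, j = 3, giving x = w[0:1] = a, y = w[1:3] = bc, z = w[3:7] = baac.
Check: |xy| = 3 ≤ 4 and |y| = 2 ≥ 1. Reading y takes N from 2 back to 2, so every xyⁱz is accepted.

bc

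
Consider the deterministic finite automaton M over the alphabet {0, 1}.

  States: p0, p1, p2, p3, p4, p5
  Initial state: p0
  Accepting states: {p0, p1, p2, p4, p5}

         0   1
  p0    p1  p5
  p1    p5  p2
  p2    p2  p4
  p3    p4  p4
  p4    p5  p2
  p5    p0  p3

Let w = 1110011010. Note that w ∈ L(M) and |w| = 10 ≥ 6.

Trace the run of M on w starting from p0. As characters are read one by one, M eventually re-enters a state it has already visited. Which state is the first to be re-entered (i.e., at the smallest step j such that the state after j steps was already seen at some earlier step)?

Run of M on w = 1 1 1 0 0 1 1 0 1 0:
  step 0: p0  (start)
  step 1: p5  (read 1: p0→p5)
  step 2: p3  (read 1: p5→p3)
  step 3: p4  (read 1: p3→p4)
  step 4: p5  (read 0: p4→p5)   ← first repeat (p5 seen earlier)
  step 5: p0  (read 0: p5→p0)
  step 6: p5  (read 1: p0→p5)
  step 7: p3  (read 1: p5→p3)
  step 8: p4  (read 0: p3→p4)
  step 9: p2  (read 1: p4→p2)
  step 10: p2  (read 0: p2→p2)

The earliest repeat is at step j = 4: M is in p5, which it already visited at step i = 1.
With |Q| = 6, pigeonhole forces a state repeat no later than step 6; the substring read between the first and second visits to that state can be pumped.

p5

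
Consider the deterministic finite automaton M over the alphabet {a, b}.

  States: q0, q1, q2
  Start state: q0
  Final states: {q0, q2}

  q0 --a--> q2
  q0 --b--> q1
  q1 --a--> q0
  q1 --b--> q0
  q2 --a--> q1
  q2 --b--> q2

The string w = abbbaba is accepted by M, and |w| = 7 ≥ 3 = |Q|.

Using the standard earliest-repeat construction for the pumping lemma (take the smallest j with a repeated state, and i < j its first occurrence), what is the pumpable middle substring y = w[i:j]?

State sequence: q0 -a-> q2 -b-> q2 -b-> q2 -b-> q2 -a-> q1 -b-> q0 -a-> q2
First repeat at step 2: q2 was already visited.

So i = 1, j = 2, giving x = w[0:1] = a, y = w[1:2] = b, z = w[2:7] = bbaba.
Check: |xy| = 2 ≤ 3 and |y| = 1 ≥ 1. Reading y takes M from q2 back to q2, so every xyⁱz is accepted.

b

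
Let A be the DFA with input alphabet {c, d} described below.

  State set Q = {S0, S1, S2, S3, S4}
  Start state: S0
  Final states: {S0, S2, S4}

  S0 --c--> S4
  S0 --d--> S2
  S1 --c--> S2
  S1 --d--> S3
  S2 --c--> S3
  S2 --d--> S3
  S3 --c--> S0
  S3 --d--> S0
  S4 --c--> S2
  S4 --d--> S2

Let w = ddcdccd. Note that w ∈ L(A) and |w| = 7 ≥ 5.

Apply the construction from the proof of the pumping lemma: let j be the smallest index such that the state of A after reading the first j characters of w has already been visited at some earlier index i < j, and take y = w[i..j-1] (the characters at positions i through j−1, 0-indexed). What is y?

Run of A on w = d d c d c c d:
  step 0: S0  (start)
  step 1: S2  (read d: S0→S2)
  step 2: S3  (read d: S2→S3)
  step 3: S0  (read c: S3→S0)   ← first repeat (S0 seen earlier)
  step 4: S2  (read d: S0→S2)
  step 5: S3  (read c: S2→S3)
  step 6: S0  (read c: S3→S0)
  step 7: S2  (read d: S0→S2)

So i = 0, j = 3, giving x = w[0:0] = ε, y = w[0:3] = ddc, z = w[3:7] = dccd.
Check: |xy| = 3 ≤ 5 and |y| = 3 ≥ 1. Reading y takes A from S0 back to S0, so every xyⁱz is accepted.

ddc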